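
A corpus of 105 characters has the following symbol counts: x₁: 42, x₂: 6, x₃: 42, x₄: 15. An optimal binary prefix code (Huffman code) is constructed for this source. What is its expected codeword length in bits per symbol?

1.8 bits/symbol

Probabilities are the counts divided by 105.
Repeatedly combine the two least-probable nodes; the expected code length is the sum of the merged weights.
merge 2/35 + 1/7 → 1/5
merge 1/5 + 2/5 → 3/5
merge 2/5 + 3/5 → 1
L = 1/5 + 3/5 + 1 = 9/5 = 1.8 bits/symbol.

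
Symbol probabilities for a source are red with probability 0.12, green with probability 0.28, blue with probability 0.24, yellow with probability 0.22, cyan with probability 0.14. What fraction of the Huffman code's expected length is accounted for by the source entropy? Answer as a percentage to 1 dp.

Entropy H = −Σ p log₂ p ≈ 2.2531 bits.
Huffman merges: 3/25+7/50→13/50; 11/50+6/25→23/50; 13/50+7/25→27/50; 23/50+27/50→1. L = 113/50 ≈ 2.2600.
Efficiency = H/L = 2.2531/2.2600 = 99.7%.

99.7%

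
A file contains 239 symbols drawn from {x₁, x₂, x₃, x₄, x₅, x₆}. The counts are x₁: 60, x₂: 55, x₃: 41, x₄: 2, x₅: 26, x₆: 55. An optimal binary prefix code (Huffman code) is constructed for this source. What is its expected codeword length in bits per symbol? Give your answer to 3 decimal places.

Probabilities are the counts divided by 239.
Repeatedly combine the two least-probable nodes; the expected code length is the sum of the merged weights.
merge 2/239 + 26/239 → 28/239
merge 28/239 + 41/239 → 69/239
merge 55/239 + 55/239 → 110/239
merge 60/239 + 69/239 → 129/239
merge 110/239 + 129/239 → 1
L = 28/239 + 69/239 + 110/239 + 129/239 + 1 = 575/239 ≈ 2.406 bits/symbol.

2.406 bits/symbol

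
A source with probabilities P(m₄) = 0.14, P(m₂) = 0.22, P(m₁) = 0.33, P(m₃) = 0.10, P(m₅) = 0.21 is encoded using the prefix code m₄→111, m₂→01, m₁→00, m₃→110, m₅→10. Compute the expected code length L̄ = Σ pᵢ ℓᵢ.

L̄ = Σ pᵢ·ℓᵢ = 0.14·3 + 0.22·2 + 0.33·2 + 0.10·3 + 0.21·2 = 2.24 bits/symbol.

2.24 bits/symbol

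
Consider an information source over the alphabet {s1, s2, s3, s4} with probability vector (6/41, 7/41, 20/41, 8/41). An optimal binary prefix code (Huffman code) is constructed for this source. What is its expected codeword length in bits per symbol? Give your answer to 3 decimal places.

Repeatedly combine the two least-probable nodes; the expected code length is the sum of the merged weights.
merge 6/41 + 7/41 → 13/41
merge 8/41 + 13/41 → 21/41
merge 20/41 + 21/41 → 1
L = 13/41 + 21/41 + 1 = 75/41 ≈ 1.829 bits/symbol.

1.829 bits/symbol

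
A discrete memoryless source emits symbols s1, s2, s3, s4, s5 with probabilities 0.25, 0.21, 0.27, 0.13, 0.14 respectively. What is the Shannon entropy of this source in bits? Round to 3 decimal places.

2.263 bits

H = −Σ pᵢ log₂ pᵢ.
−0.25·log₂(0.25) = 0.5000
−0.21·log₂(0.21) = 0.4728
−0.27·log₂(0.27) = 0.5100
−0.13·log₂(0.13) = 0.3826
−0.14·log₂(0.14) = 0.3971
Sum ≈ 2.2626 → 2.263 bits.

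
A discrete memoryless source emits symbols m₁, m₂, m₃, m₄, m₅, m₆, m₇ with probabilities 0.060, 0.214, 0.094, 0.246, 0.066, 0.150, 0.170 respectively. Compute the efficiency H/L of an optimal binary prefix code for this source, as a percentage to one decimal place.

99.1%

Entropy H = −Σ p log₂ p ≈ 2.6419 bits.
Huffman merges: 3/50+33/500→63/500; 47/500+63/500→11/50; 3/20+17/100→8/25; 107/500+11/50→217/500; 123/500+8/25→283/500; 217/500+283/500→1. L = 1333/500 ≈ 2.6660.
Efficiency = H/L = 2.6419/2.6660 = 99.1%.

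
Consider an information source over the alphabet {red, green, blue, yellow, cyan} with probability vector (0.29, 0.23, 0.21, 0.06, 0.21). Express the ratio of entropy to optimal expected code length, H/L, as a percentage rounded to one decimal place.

96.7%

Entropy H = −Σ p log₂ p ≈ 2.1948 bits.
Huffman merges: 3/50+21/100→27/100; 21/100+23/100→11/25; 27/100+29/100→14/25; 11/25+14/25→1. L = 227/100 ≈ 2.2700.
Efficiency = H/L = 2.1948/2.2700 = 96.7%.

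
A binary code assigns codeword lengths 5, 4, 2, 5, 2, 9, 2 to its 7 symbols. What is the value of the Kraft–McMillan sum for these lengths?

0.876953125

With common denominator 2^9 = 512: Σ 2^(−ℓᵢ) = 16/512 + 32/512 + 128/512 + 16/512 + 128/512 + 1/512 + 128/512 = 449/512 = 0.876953125.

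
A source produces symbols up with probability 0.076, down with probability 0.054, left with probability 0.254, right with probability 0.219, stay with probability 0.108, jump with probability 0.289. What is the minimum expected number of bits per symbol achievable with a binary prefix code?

Repeatedly combine the two least-probable nodes; the expected code length is the sum of the merged weights.
merge 27/500 + 19/250 → 13/100
merge 27/250 + 13/100 → 119/500
merge 219/1000 + 119/500 → 457/1000
merge 127/500 + 289/1000 → 543/1000
merge 457/1000 + 543/1000 → 1
L = 13/100 + 119/500 + 457/1000 + 543/1000 + 1 = 296/125 = 2.368 bits/symbol.

2.368 bits/symbol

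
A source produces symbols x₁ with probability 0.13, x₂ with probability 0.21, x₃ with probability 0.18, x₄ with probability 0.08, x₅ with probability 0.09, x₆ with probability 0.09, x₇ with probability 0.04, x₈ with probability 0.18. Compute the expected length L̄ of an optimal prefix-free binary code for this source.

Repeatedly combine the two least-probable nodes; the expected code length is the sum of the merged weights.
merge 1/25 + 2/25 → 3/25
merge 9/100 + 9/100 → 9/50
merge 3/25 + 13/100 → 1/4
merge 9/50 + 9/50 → 9/25
merge 9/50 + 21/100 → 39/100
merge 1/4 + 9/25 → 61/100
merge 39/100 + 61/100 → 1
L = 3/25 + 9/50 + 1/4 + 9/25 + 39/100 + 61/100 + 1 = 291/100 = 2.91 bits/symbol.

2.91 bits/symbol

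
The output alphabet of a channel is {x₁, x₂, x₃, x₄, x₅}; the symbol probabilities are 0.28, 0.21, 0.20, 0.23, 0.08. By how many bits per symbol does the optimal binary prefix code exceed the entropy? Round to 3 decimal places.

Entropy H = −Σ p log₂ p ≈ 2.2306 bits.
Huffman merges: 2/25+1/5→7/25; 21/100+23/100→11/25; 7/25+7/25→14/25; 11/25+14/25→1. L = 57/25 ≈ 2.2800.
L − H = 2.2800 − 2.2306 = 0.049 bits.

0.049 bits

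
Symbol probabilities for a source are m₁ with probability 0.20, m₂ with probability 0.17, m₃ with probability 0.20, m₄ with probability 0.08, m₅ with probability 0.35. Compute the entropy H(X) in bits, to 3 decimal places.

H = −Σ pᵢ log₂ pᵢ.
−0.20·log₂(0.20) = 0.4644
−0.17·log₂(0.17) = 0.4346
−0.20·log₂(0.20) = 0.4644
−0.08·log₂(0.08) = 0.2915
−0.35·log₂(0.35) = 0.5301
Sum ≈ 2.1850 → 2.185 bits.

2.185 bits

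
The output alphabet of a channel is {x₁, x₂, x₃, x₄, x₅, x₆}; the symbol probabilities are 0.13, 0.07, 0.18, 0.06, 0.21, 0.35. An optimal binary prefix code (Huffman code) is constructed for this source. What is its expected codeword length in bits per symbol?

Repeatedly combine the two least-probable nodes; the expected code length is the sum of the merged weights.
merge 3/50 + 7/100 → 13/100
merge 13/100 + 13/100 → 13/50
merge 9/50 + 21/100 → 39/100
merge 13/50 + 7/20 → 61/100
merge 39/100 + 61/100 → 1
L = 13/100 + 13/50 + 39/100 + 61/100 + 1 = 239/100 = 2.39 bits/symbol.

2.39 bits/symbol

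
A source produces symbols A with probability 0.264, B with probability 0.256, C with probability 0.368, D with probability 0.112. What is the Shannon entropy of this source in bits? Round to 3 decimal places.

1.895 bits

H = −Σ pᵢ log₂ pᵢ.
−0.264·log₂(0.264) = 0.5072
−0.256·log₂(0.256) = 0.5032
−0.368·log₂(0.368) = 0.5307
−0.112·log₂(0.112) = 0.3537
Sum ≈ 1.8950 → 1.895 bits.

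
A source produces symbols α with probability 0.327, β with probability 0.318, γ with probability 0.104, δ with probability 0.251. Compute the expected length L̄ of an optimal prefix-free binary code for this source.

Repeatedly combine the two least-probable nodes; the expected code length is the sum of the merged weights.
merge 13/125 + 251/1000 → 71/200
merge 159/500 + 327/1000 → 129/200
merge 71/200 + 129/200 → 1
L = 71/200 + 129/200 + 1 = 2 bits/symbol.

2 bits/symbol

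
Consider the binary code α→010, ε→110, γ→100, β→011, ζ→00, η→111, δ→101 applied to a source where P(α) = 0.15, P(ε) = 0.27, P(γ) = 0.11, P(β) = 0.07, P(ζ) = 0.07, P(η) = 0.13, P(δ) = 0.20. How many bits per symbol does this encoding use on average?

2.93 bits/symbol

L̄ = Σ pᵢ·ℓᵢ = 0.15·3 + 0.27·3 + 0.11·3 + 0.07·3 + 0.07·2 + 0.13·3 + 0.20·3 = 2.93 bits/symbol.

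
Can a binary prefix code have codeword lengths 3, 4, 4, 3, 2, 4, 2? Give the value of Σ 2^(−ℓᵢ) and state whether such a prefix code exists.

With common denominator 2^4 = 16: Σ 2^(−ℓᵢ) = 2/16 + 1/16 + 1/16 + 2/16 + 4/16 + 1/16 + 4/16 = 15/16 = 0.9375.
Kraft's inequality requires Σ ≤ 1; here Σ = 0.9375 ≤ 1, so such a prefix code exists.

0.9375; yes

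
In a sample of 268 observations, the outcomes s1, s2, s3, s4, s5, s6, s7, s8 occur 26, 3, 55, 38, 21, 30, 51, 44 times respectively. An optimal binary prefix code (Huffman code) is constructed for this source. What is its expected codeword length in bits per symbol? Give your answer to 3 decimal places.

2.881 bits/symbol

Probabilities are the counts divided by 268.
Repeatedly combine the two least-probable nodes; the expected code length is the sum of the merged weights.
merge 3/268 + 21/268 → 6/67
merge 6/67 + 13/134 → 25/134
merge 15/134 + 19/134 → 17/67
merge 11/67 + 25/134 → 47/134
merge 51/268 + 55/268 → 53/134
merge 17/67 + 47/134 → 81/134
merge 53/134 + 81/134 → 1
L = 6/67 + 25/134 + 17/67 + 47/134 + 53/134 + 81/134 + 1 = 193/67 ≈ 2.881 bits/symbol.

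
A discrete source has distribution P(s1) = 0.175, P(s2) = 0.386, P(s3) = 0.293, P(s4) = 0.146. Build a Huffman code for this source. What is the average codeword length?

1.935 bits/symbol

Repeatedly combine the two least-probable nodes; the expected code length is the sum of the merged weights.
merge 73/500 + 7/40 → 321/1000
merge 293/1000 + 321/1000 → 307/500
merge 193/500 + 307/500 → 1
L = 321/1000 + 307/500 + 1 = 387/200 = 1.935 bits/symbol.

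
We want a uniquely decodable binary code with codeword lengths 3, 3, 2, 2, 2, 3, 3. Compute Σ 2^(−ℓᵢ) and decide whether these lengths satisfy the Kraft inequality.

1.25; no

With common denominator 2^3 = 8: Σ 2^(−ℓᵢ) = 1/8 + 1/8 + 2/8 + 2/8 + 2/8 + 1/8 + 1/8 = 10/8 = 1.25.
Kraft's inequality requires Σ ≤ 1; here Σ = 1.25 > 1, so no such prefix code exists.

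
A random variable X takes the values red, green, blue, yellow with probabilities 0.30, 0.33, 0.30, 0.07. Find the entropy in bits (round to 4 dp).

H = −Σ pᵢ log₂ pᵢ.
−0.30·log₂(0.30) = 0.5211
−0.33·log₂(0.33) = 0.5278
−0.30·log₂(0.30) = 0.5211
−0.07·log₂(0.07) = 0.2686
Sum ≈ 1.8386 → 1.8386 bits.

1.8386 bits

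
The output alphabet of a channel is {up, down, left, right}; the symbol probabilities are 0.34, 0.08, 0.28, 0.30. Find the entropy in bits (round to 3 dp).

1.856 bits

H = −Σ pᵢ log₂ pᵢ.
−0.34·log₂(0.34) = 0.5292
−0.08·log₂(0.08) = 0.2915
−0.28·log₂(0.28) = 0.5142
−0.30·log₂(0.30) = 0.5211
Sum ≈ 1.8560 → 1.856 bits.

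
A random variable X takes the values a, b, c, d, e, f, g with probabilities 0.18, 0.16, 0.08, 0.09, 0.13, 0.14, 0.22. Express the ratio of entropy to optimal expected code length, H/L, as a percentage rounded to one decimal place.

98.7%

Entropy H = −Σ p log₂ p ≈ 2.7328 bits.
Huffman merges: 2/25+9/100→17/100; 13/100+7/50→27/100; 4/25+17/100→33/100; 9/50+11/50→2/5; 27/100+33/100→3/5; 2/5+3/5→1. L = 277/100 ≈ 2.7700.
Efficiency = H/L = 2.7328/2.7700 = 98.7%.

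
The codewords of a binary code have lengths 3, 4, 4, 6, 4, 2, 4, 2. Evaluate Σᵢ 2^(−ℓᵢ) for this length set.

0.890625

With common denominator 2^6 = 64: Σ 2^(−ℓᵢ) = 8/64 + 4/64 + 4/64 + 1/64 + 4/64 + 16/64 + 4/64 + 16/64 = 57/64 = 0.890625.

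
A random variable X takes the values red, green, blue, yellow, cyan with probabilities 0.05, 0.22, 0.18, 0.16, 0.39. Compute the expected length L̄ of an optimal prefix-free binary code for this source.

Repeatedly combine the two least-probable nodes; the expected code length is the sum of the merged weights.
merge 1/20 + 4/25 → 21/100
merge 9/50 + 21/100 → 39/100
merge 11/50 + 39/100 → 61/100
merge 39/100 + 61/100 → 1
L = 21/100 + 39/100 + 61/100 + 1 = 221/100 = 2.21 bits/symbol.

2.21 bits/symbol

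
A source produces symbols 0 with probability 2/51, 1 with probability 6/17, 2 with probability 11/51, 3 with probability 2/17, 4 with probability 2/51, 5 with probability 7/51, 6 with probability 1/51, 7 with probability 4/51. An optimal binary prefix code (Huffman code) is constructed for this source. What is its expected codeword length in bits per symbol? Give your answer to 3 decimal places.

2.588 bits/symbol

Repeatedly combine the two least-probable nodes; the expected code length is the sum of the merged weights.
merge 1/51 + 2/51 → 1/17
merge 2/51 + 1/17 → 5/51
merge 4/51 + 5/51 → 3/17
merge 2/17 + 7/51 → 13/51
merge 3/17 + 11/51 → 20/51
merge 13/51 + 6/17 → 31/51
merge 20/51 + 31/51 → 1
L = 1/17 + 5/51 + 3/17 + 13/51 + 20/51 + 31/51 + 1 = 44/17 ≈ 2.588 bits/symbol.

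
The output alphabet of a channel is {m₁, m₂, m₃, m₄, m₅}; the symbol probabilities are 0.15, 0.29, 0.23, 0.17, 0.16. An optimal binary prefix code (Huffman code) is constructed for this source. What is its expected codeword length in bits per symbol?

2.31 bits/symbol

Repeatedly combine the two least-probable nodes; the expected code length is the sum of the merged weights.
merge 3/20 + 4/25 → 31/100
merge 17/100 + 23/100 → 2/5
merge 29/100 + 31/100 → 3/5
merge 2/5 + 3/5 → 1
L = 31/100 + 2/5 + 3/5 + 1 = 231/100 = 2.31 bits/symbol.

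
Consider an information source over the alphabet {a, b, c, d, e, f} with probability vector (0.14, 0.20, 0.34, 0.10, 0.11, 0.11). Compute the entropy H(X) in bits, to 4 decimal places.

2.4234 bits

H = −Σ pᵢ log₂ pᵢ.
−0.14·log₂(0.14) = 0.3971
−0.20·log₂(0.20) = 0.4644
−0.34·log₂(0.34) = 0.5292
−0.10·log₂(0.10) = 0.3322
−0.11·log₂(0.11) = 0.3503
−0.11·log₂(0.11) = 0.3503
Sum ≈ 2.4234 → 2.4234 bits.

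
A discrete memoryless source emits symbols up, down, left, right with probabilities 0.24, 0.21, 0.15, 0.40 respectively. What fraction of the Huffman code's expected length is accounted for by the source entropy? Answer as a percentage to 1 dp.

97.3%

Entropy H = −Σ p log₂ p ≈ 1.9063 bits.
Huffman merges: 3/20+21/100→9/25; 6/25+9/25→3/5; 2/5+3/5→1. L = 49/25 ≈ 1.9600.
Efficiency = H/L = 1.9063/1.9600 = 97.3%.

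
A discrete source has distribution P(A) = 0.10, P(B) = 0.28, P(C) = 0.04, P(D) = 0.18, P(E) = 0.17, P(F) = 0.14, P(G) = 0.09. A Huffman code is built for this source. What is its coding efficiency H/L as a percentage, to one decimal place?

98.2%

Entropy H = −Σ p log₂ p ≈ 2.6218 bits.
Huffman merges: 1/25+9/100→13/100; 1/10+13/100→23/100; 7/50+17/100→31/100; 9/50+23/100→41/100; 7/25+31/100→59/100; 41/100+59/100→1. L = 267/100 ≈ 2.6700.
Efficiency = H/L = 2.6218/2.6700 = 98.2%.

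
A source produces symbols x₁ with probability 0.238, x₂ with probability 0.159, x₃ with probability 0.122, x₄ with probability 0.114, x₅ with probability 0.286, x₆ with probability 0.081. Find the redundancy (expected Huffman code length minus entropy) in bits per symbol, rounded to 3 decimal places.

0.024 bits

Entropy H = −Σ p log₂ p ≈ 2.4523 bits.
Huffman merges: 81/1000+57/500→39/200; 61/500+159/1000→281/1000; 39/200+119/500→433/1000; 281/1000+143/500→567/1000; 433/1000+567/1000→1. L = 619/250 ≈ 2.4760.
L − H = 2.4760 − 2.4523 = 0.024 bits.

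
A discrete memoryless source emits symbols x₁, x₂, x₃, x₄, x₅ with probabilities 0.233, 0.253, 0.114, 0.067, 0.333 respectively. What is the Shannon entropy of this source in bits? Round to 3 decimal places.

H = −Σ pᵢ log₂ pᵢ.
−0.233·log₂(0.233) = 0.4897
−0.253·log₂(0.253) = 0.5016
−0.114·log₂(0.114) = 0.3571
−0.067·log₂(0.067) = 0.2613
−0.333·log₂(0.333) = 0.5283
Sum ≈ 2.1380 → 2.138 bits.

2.138 bits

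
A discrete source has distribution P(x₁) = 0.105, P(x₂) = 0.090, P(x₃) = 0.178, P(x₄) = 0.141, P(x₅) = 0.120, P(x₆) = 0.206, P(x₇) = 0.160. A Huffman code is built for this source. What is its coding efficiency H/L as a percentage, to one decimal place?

Entropy H = −Σ p log₂ p ≈ 2.7554 bits.
Huffman merges: 9/100+21/200→39/200; 3/25+141/1000→261/1000; 4/25+89/500→169/500; 39/200+103/500→401/1000; 261/1000+169/500→599/1000; 401/1000+599/1000→1. L = 1397/500 ≈ 2.7940.
Efficiency = H/L = 2.7554/2.7940 = 98.6%.

98.6%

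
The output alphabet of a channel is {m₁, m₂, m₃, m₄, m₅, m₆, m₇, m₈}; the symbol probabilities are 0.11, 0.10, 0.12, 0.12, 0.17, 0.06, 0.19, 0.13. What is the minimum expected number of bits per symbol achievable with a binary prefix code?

2.97 bits/symbol

Repeatedly combine the two least-probable nodes; the expected code length is the sum of the merged weights.
merge 3/50 + 1/10 → 4/25
merge 11/100 + 3/25 → 23/100
merge 3/25 + 13/100 → 1/4
merge 4/25 + 17/100 → 33/100
merge 19/100 + 23/100 → 21/50
merge 1/4 + 33/100 → 29/50
merge 21/50 + 29/50 → 1
L = 4/25 + 23/100 + 1/4 + 33/100 + 21/50 + 29/50 + 1 = 297/100 = 2.97 bits/symbol.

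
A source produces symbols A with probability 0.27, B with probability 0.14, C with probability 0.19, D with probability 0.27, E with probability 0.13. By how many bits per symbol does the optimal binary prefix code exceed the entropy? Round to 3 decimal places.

0.015 bits

Entropy H = −Σ p log₂ p ≈ 2.2550 bits.
Huffman merges: 13/100+7/50→27/100; 19/100+27/100→23/50; 27/100+27/100→27/50; 23/50+27/50→1. L = 227/100 ≈ 2.2700.
L − H = 2.2700 − 2.2550 = 0.015 bits.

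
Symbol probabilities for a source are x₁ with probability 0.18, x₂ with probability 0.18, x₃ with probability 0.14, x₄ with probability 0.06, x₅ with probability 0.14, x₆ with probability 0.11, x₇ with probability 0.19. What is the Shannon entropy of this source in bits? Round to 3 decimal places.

H = −Σ pᵢ log₂ pᵢ.
−0.18·log₂(0.18) = 0.4453
−0.18·log₂(0.18) = 0.4453
−0.14·log₂(0.14) = 0.3971
−0.06·log₂(0.06) = 0.2435
−0.14·log₂(0.14) = 0.3971
−0.11·log₂(0.11) = 0.3503
−0.19·log₂(0.19) = 0.4552
Sum ≈ 2.7339 → 2.734 bits.

2.734 bits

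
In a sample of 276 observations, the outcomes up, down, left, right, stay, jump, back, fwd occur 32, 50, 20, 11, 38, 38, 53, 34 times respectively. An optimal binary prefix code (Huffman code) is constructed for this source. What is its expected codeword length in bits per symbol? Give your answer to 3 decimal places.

Probabilities are the counts divided by 276.
Repeatedly combine the two least-probable nodes; the expected code length is the sum of the merged weights.
merge 11/276 + 5/69 → 31/276
merge 31/276 + 8/69 → 21/92
merge 17/138 + 19/138 → 6/23
merge 19/138 + 25/138 → 22/69
merge 53/276 + 21/92 → 29/69
merge 6/23 + 22/69 → 40/69
merge 29/69 + 40/69 → 1
L = 31/276 + 21/92 + 6/23 + 22/69 + 29/69 + 40/69 + 1 = 403/138 ≈ 2.920 bits/symbol.

2.920 bits/symbol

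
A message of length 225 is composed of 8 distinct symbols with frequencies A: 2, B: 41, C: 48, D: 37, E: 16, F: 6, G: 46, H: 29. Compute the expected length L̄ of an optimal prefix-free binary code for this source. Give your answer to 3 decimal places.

Probabilities are the counts divided by 225.
Repeatedly combine the two least-probable nodes; the expected code length is the sum of the merged weights.
merge 2/225 + 2/75 → 8/225
merge 8/225 + 16/225 → 8/75
merge 8/75 + 29/225 → 53/225
merge 37/225 + 41/225 → 26/75
merge 46/225 + 16/75 → 94/225
merge 53/225 + 26/75 → 131/225
merge 94/225 + 131/225 → 1
L = 8/225 + 8/75 + 53/225 + 26/75 + 94/225 + 131/225 + 1 = 613/225 ≈ 2.724 bits/symbol.

2.724 bits/symbol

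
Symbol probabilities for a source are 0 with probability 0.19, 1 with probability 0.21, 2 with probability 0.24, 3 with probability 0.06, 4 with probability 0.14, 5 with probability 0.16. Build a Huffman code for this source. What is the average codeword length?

Repeatedly combine the two least-probable nodes; the expected code length is the sum of the merged weights.
merge 3/50 + 7/50 → 1/5
merge 4/25 + 19/100 → 7/20
merge 1/5 + 21/100 → 41/100
merge 6/25 + 7/20 → 59/100
merge 41/100 + 59/100 → 1
L = 1/5 + 7/20 + 41/100 + 59/100 + 1 = 51/20 = 2.55 bits/symbol.

2.55 bits/symbol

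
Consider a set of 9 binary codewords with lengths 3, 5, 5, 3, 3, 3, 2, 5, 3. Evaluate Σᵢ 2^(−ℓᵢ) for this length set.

0.96875

With common denominator 2^5 = 32: Σ 2^(−ℓᵢ) = 4/32 + 1/32 + 1/32 + 4/32 + 4/32 + 4/32 + 8/32 + 1/32 + 4/32 = 31/32 = 0.96875.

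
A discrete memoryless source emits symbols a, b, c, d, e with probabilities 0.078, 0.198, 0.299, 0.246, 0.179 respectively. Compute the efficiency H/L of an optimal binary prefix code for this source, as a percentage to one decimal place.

Entropy H = −Σ p log₂ p ≈ 2.2125 bits.
Huffman merges: 39/500+179/1000→257/1000; 99/500+123/500→111/250; 257/1000+299/1000→139/250; 111/250+139/250→1. L = 2257/1000 ≈ 2.2570.
Efficiency = H/L = 2.2125/2.2570 = 98.0%.

98.0%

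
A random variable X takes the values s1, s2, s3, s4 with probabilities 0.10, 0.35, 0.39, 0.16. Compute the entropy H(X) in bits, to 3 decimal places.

1.815 bits

H = −Σ pᵢ log₂ pᵢ.
−0.10·log₂(0.10) = 0.3322
−0.35·log₂(0.35) = 0.5301
−0.39·log₂(0.39) = 0.5298
−0.16·log₂(0.16) = 0.4230
Sum ≈ 1.8151 → 1.815 bits.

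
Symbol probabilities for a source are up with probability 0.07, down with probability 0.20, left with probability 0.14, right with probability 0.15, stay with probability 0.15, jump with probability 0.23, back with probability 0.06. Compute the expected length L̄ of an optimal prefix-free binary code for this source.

Repeatedly combine the two least-probable nodes; the expected code length is the sum of the merged weights.
merge 3/50 + 7/100 → 13/100
merge 13/100 + 7/50 → 27/100
merge 3/20 + 3/20 → 3/10
merge 1/5 + 23/100 → 43/100
merge 27/100 + 3/10 → 57/100
merge 43/100 + 57/100 → 1
L = 13/100 + 27/100 + 3/10 + 43/100 + 57/100 + 1 = 27/10 = 2.7 bits/symbol.

2.7 bits/symbol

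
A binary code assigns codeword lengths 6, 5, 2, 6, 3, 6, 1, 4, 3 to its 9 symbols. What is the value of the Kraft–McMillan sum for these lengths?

With common denominator 2^6 = 64: Σ 2^(−ℓᵢ) = 1/64 + 2/64 + 16/64 + 1/64 + 8/64 + 1/64 + 32/64 + 4/64 + 8/64 = 73/64 = 1.140625.

1.140625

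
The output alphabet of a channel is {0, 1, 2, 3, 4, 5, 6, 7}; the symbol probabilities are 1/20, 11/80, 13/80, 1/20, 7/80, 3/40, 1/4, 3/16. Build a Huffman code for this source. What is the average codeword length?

2.825 bits/symbol

Repeatedly combine the two least-probable nodes; the expected code length is the sum of the merged weights.
merge 1/20 + 1/20 → 1/10
merge 3/40 + 7/80 → 13/80
merge 1/10 + 11/80 → 19/80
merge 13/80 + 13/80 → 13/40
merge 3/16 + 19/80 → 17/40
merge 1/4 + 13/40 → 23/40
merge 17/40 + 23/40 → 1
L = 1/10 + 13/80 + 19/80 + 13/40 + 17/40 + 23/40 + 1 = 113/40 = 2.825 bits/symbol.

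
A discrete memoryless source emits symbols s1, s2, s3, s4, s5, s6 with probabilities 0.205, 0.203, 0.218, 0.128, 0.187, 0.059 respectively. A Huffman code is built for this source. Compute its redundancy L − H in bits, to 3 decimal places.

Entropy H = −Σ p log₂ p ≈ 2.4876 bits.
Huffman merges: 59/1000+16/125→187/1000; 187/1000+187/1000→187/500; 203/1000+41/200→51/125; 109/500+187/500→74/125; 51/125+74/125→1. L = 2561/1000 ≈ 2.5610.
L − H = 2.5610 − 2.4876 = 0.073 bits.

0.073 bits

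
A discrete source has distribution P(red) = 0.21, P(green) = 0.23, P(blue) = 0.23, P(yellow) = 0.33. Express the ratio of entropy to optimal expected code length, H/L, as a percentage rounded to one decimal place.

Entropy H = −Σ p log₂ p ≈ 1.9760 bits.
Huffman merges: 21/100+23/100→11/25; 23/100+33/100→14/25; 11/25+14/25→1. L = 2 ≈ 2.0000.
Efficiency = H/L = 1.9760/2.0000 = 98.8%.

98.8%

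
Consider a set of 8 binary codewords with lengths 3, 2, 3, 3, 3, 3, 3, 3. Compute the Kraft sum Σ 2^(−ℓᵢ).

With common denominator 2^3 = 8: Σ 2^(−ℓᵢ) = 1/8 + 2/8 + 1/8 + 1/8 + 1/8 + 1/8 + 1/8 + 1/8 = 9/8 = 1.125.

1.125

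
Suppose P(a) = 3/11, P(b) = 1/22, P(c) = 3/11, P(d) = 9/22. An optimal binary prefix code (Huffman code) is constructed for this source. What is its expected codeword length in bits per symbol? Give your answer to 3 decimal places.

1.909 bits/symbol

Repeatedly combine the two least-probable nodes; the expected code length is the sum of the merged weights.
merge 1/22 + 3/11 → 7/22
merge 3/11 + 7/22 → 13/22
merge 9/22 + 13/22 → 1
L = 7/22 + 13/22 + 1 = 21/11 ≈ 1.909 bits/symbol.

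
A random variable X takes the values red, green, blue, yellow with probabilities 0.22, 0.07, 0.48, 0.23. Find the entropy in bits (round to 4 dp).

H = −Σ pᵢ log₂ pᵢ.
−0.22·log₂(0.22) = 0.4806
−0.07·log₂(0.07) = 0.2686
−0.48·log₂(0.48) = 0.5083
−0.23·log₂(0.23) = 0.4877
Sum ≈ 1.7451 → 1.7451 bits.

1.7451 bits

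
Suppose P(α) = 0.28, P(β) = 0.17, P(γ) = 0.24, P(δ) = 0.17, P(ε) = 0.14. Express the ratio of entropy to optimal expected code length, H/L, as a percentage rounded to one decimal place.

Entropy H = −Σ p log₂ p ≈ 2.2746 bits.
Huffman merges: 7/50+17/100→31/100; 17/100+6/25→41/100; 7/25+31/100→59/100; 41/100+59/100→1. L = 231/100 ≈ 2.3100.
Efficiency = H/L = 2.2746/2.3100 = 98.5%.

98.5%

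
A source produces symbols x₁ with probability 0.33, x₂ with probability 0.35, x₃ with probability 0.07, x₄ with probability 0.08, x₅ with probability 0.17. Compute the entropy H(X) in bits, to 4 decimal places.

2.0526 bits

H = −Σ pᵢ log₂ pᵢ.
−0.33·log₂(0.33) = 0.5278
−0.35·log₂(0.35) = 0.5301
−0.07·log₂(0.07) = 0.2686
−0.08·log₂(0.08) = 0.2915
−0.17·log₂(0.17) = 0.4346
Sum ≈ 2.0526 → 2.0526 bits.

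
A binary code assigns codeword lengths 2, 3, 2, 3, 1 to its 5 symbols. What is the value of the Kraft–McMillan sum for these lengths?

1.25

With common denominator 2^3 = 8: Σ 2^(−ℓᵢ) = 2/8 + 1/8 + 2/8 + 1/8 + 4/8 = 10/8 = 1.25.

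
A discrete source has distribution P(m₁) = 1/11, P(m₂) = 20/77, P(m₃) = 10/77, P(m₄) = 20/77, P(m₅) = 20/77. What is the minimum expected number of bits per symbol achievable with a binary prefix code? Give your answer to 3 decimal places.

Repeatedly combine the two least-probable nodes; the expected code length is the sum of the merged weights.
merge 1/11 + 10/77 → 17/77
merge 17/77 + 20/77 → 37/77
merge 20/77 + 20/77 → 40/77
merge 37/77 + 40/77 → 1
L = 17/77 + 37/77 + 40/77 + 1 = 171/77 ≈ 2.221 bits/symbol.

2.221 bits/symbol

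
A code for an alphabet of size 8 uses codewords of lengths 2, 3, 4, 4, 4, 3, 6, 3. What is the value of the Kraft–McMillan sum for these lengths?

0.828125

With common denominator 2^6 = 64: Σ 2^(−ℓᵢ) = 16/64 + 8/64 + 4/64 + 4/64 + 4/64 + 8/64 + 1/64 + 8/64 = 53/64 = 0.828125.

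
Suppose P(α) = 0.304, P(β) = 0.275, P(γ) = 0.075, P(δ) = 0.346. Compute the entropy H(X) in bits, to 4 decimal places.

H = −Σ pᵢ log₂ pᵢ.
−0.304·log₂(0.304) = 0.5222
−0.275·log₂(0.275) = 0.5122
−0.075·log₂(0.075) = 0.2803
−0.346·log₂(0.346) = 0.5298
Sum ≈ 1.8445 → 1.8445 bits.

1.8445 bits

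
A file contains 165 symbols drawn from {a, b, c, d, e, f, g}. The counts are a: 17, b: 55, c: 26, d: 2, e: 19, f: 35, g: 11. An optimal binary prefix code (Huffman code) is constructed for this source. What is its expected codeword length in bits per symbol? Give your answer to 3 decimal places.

2.533 bits/symbol

Probabilities are the counts divided by 165.
Repeatedly combine the two least-probable nodes; the expected code length is the sum of the merged weights.
merge 2/165 + 1/15 → 13/165
merge 13/165 + 17/165 → 2/11
merge 19/165 + 26/165 → 3/11
merge 2/11 + 7/33 → 13/33
merge 3/11 + 1/3 → 20/33
merge 13/33 + 20/33 → 1
L = 13/165 + 2/11 + 3/11 + 13/33 + 20/33 + 1 = 38/15 ≈ 2.533 bits/symbol.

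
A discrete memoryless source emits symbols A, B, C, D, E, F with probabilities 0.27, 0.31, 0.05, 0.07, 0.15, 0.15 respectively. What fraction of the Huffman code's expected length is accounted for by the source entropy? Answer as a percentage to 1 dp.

97.9%

Entropy H = −Σ p log₂ p ≈ 2.3396 bits.
Huffman merges: 1/20+7/100→3/25; 3/25+3/20→27/100; 3/20+27/100→21/50; 27/100+31/100→29/50; 21/50+29/50→1. L = 239/100 ≈ 2.3900.
Efficiency = H/L = 2.3396/2.3900 = 97.9%.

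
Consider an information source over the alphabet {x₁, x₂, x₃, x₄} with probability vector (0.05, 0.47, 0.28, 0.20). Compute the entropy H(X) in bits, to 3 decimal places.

1.707 bits

H = −Σ pᵢ log₂ pᵢ.
−0.05·log₂(0.05) = 0.2161
−0.47·log₂(0.47) = 0.5120
−0.28·log₂(0.28) = 0.5142
−0.20·log₂(0.20) = 0.4644
Sum ≈ 1.7067 → 1.707 bits.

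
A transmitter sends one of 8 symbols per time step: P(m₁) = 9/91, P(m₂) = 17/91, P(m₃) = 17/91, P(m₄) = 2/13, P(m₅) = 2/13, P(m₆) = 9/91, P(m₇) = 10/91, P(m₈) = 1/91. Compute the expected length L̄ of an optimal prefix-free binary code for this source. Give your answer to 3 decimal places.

2.923 bits/symbol

Repeatedly combine the two least-probable nodes; the expected code length is the sum of the merged weights.
merge 1/91 + 9/91 → 10/91
merge 9/91 + 10/91 → 19/91
merge 10/91 + 2/13 → 24/91
merge 2/13 + 17/91 → 31/91
merge 17/91 + 19/91 → 36/91
merge 24/91 + 31/91 → 55/91
merge 36/91 + 55/91 → 1
L = 10/91 + 19/91 + 24/91 + 31/91 + 36/91 + 55/91 + 1 = 38/13 ≈ 2.923 bits/symbol.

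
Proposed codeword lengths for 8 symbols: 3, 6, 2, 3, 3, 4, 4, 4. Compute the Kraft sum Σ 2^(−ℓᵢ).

0.828125

With common denominator 2^6 = 64: Σ 2^(−ℓᵢ) = 8/64 + 1/64 + 16/64 + 8/64 + 8/64 + 4/64 + 4/64 + 4/64 = 53/64 = 0.828125.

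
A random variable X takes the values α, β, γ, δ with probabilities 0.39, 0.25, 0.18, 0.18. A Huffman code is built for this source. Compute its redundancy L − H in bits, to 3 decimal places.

0.050 bits

Entropy H = −Σ p log₂ p ≈ 1.9204 bits.
Huffman merges: 9/50+9/50→9/25; 1/4+9/25→61/100; 39/100+61/100→1. L = 197/100 ≈ 1.9700.
L − H = 1.9700 − 1.9204 = 0.050 bits.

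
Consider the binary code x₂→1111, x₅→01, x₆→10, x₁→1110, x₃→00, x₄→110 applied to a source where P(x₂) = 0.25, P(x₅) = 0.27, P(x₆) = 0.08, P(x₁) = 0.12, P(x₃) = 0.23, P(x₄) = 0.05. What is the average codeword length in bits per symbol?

L̄ = Σ pᵢ·ℓᵢ = 0.25·4 + 0.27·2 + 0.08·2 + 0.12·4 + 0.23·2 + 0.05·3 = 2.79 bits/symbol.

2.79 bits/symbol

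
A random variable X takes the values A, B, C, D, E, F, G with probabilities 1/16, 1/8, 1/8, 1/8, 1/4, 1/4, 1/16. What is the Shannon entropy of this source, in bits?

Each probability is a power of 1/2, so log₂(1/p) is an integer.
H = Σ p·log₂(1/p) = 1/16·4 + 1/8·3 + 1/8·3 + 1/8·3 + 1/4·2 + 1/4·2 + 1/16·4 = 2.625 bits.

2.625 bits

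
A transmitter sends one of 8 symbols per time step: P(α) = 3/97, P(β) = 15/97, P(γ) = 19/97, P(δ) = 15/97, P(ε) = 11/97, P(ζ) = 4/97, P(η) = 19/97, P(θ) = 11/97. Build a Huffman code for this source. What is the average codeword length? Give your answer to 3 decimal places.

2.866 bits/symbol

Repeatedly combine the two least-probable nodes; the expected code length is the sum of the merged weights.
merge 3/97 + 4/97 → 7/97
merge 7/97 + 11/97 → 18/97
merge 11/97 + 15/97 → 26/97
merge 15/97 + 18/97 → 33/97
merge 19/97 + 19/97 → 38/97
merge 26/97 + 33/97 → 59/97
merge 38/97 + 59/97 → 1
L = 7/97 + 18/97 + 26/97 + 33/97 + 38/97 + 59/97 + 1 = 278/97 ≈ 2.866 bits/symbol.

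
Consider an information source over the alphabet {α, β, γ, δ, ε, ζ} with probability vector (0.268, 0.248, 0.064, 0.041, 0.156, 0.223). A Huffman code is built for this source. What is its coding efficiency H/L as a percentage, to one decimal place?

99.4%

Entropy H = −Σ p log₂ p ≈ 2.3516 bits.
Huffman merges: 41/1000+8/125→21/200; 21/200+39/250→261/1000; 223/1000+31/125→471/1000; 261/1000+67/250→529/1000; 471/1000+529/1000→1. L = 1183/500 ≈ 2.3660.
Efficiency = H/L = 2.3516/2.3660 = 99.4%.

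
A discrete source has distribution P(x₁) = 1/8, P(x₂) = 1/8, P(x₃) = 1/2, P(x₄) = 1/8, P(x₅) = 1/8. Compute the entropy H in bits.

2 bits

Each probability is a power of 1/2, so log₂(1/p) is an integer.
H = Σ p·log₂(1/p) = 1/8·3 + 1/8·3 + 1/2·1 + 1/8·3 + 1/8·3 = 2 bits.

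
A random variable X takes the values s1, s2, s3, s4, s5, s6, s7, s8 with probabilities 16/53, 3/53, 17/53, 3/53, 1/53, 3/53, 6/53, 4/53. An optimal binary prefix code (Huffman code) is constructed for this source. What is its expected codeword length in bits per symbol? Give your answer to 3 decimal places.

Repeatedly combine the two least-probable nodes; the expected code length is the sum of the merged weights.
merge 1/53 + 3/53 → 4/53
merge 3/53 + 3/53 → 6/53
merge 4/53 + 4/53 → 8/53
merge 6/53 + 6/53 → 12/53
merge 8/53 + 12/53 → 20/53
merge 16/53 + 17/53 → 33/53
merge 20/53 + 33/53 → 1
L = 4/53 + 6/53 + 8/53 + 12/53 + 20/53 + 33/53 + 1 = 136/53 ≈ 2.566 bits/symbol.

2.566 bits/symbol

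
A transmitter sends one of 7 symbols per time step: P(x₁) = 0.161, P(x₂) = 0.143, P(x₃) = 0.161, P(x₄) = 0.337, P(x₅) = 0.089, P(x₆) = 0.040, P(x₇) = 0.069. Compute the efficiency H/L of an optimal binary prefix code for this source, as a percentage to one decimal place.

97.3%

Entropy H = −Σ p log₂ p ≈ 2.5410 bits.
Huffman merges: 1/25+69/1000→109/1000; 89/1000+109/1000→99/500; 143/1000+161/1000→38/125; 161/1000+99/500→359/1000; 38/125+337/1000→641/1000; 359/1000+641/1000→1. L = 2611/1000 ≈ 2.6110.
Efficiency = H/L = 2.5410/2.6110 = 97.3%.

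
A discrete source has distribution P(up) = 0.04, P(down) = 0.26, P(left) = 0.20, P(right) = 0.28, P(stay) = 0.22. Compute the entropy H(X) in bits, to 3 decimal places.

2.150 bits

H = −Σ pᵢ log₂ pᵢ.
−0.04·log₂(0.04) = 0.1858
−0.26·log₂(0.26) = 0.5053
−0.20·log₂(0.20) = 0.4644
−0.28·log₂(0.28) = 0.5142
−0.22·log₂(0.22) = 0.4806
Sum ≈ 2.1502 → 2.150 bits.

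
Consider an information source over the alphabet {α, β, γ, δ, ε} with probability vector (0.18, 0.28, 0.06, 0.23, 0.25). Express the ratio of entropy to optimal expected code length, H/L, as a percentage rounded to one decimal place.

Entropy H = −Σ p log₂ p ≈ 2.1907 bits.
Huffman merges: 3/50+9/50→6/25; 23/100+6/25→47/100; 1/4+7/25→53/100; 47/100+53/100→1. L = 56/25 ≈ 2.2400.
Efficiency = H/L = 2.1907/2.2400 = 97.8%.

97.8%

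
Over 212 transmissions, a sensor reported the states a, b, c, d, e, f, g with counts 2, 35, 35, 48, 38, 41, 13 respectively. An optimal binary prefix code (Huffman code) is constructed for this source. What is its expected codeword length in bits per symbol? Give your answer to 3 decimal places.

2.651 bits/symbol

Probabilities are the counts divided by 212.
Repeatedly combine the two least-probable nodes; the expected code length is the sum of the merged weights.
merge 1/106 + 13/212 → 15/212
merge 15/212 + 35/212 → 25/106
merge 35/212 + 19/106 → 73/212
merge 41/212 + 12/53 → 89/212
merge 25/106 + 73/212 → 123/212
merge 89/212 + 123/212 → 1
L = 15/212 + 25/106 + 73/212 + 89/212 + 123/212 + 1 = 281/106 ≈ 2.651 bits/symbol.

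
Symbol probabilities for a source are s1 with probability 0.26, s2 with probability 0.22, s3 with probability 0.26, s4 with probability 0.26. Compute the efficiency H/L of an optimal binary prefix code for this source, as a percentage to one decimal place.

99.8%

Entropy H = −Σ p log₂ p ≈ 1.9964 bits.
Huffman merges: 11/50+13/50→12/25; 13/50+13/50→13/25; 12/25+13/25→1. L = 2 ≈ 2.0000.
Efficiency = H/L = 1.9964/2.0000 = 99.8%.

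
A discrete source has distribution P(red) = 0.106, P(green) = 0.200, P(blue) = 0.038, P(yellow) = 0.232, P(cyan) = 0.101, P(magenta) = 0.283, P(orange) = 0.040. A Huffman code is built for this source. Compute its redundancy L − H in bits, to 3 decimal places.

0.031 bits

Entropy H = −Σ p log₂ p ≈ 2.5111 bits.
Huffman merges: 19/500+1/25→39/500; 39/500+101/1000→179/1000; 53/500+179/1000→57/200; 1/5+29/125→54/125; 283/1000+57/200→71/125; 54/125+71/125→1. L = 1271/500 ≈ 2.5420.
L − H = 2.5420 − 2.5111 = 0.031 bits.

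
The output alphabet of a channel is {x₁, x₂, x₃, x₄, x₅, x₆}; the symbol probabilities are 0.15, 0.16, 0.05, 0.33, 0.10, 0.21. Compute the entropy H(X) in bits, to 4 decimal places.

H = −Σ pᵢ log₂ pᵢ.
−0.15·log₂(0.15) = 0.4105
−0.16·log₂(0.16) = 0.4230
−0.05·log₂(0.05) = 0.2161
−0.33·log₂(0.33) = 0.5278
−0.10·log₂(0.10) = 0.3322
−0.21·log₂(0.21) = 0.4728
Sum ≈ 2.3825 → 2.3825 bits.

2.3825 bits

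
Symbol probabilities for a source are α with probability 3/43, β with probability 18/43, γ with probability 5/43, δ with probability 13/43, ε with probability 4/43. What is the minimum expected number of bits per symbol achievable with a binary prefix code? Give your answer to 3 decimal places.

2.023 bits/symbol

Repeatedly combine the two least-probable nodes; the expected code length is the sum of the merged weights.
merge 3/43 + 4/43 → 7/43
merge 5/43 + 7/43 → 12/43
merge 12/43 + 13/43 → 25/43
merge 18/43 + 25/43 → 1
L = 7/43 + 12/43 + 25/43 + 1 = 87/43 ≈ 2.023 bits/symbol.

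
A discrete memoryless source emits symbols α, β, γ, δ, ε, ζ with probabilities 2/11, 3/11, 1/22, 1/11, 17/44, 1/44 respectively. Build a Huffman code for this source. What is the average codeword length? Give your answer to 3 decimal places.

2.182 bits/symbol

Repeatedly combine the two least-probable nodes; the expected code length is the sum of the merged weights.
merge 1/44 + 1/22 → 3/44
merge 3/44 + 1/11 → 7/44
merge 7/44 + 2/11 → 15/44
merge 3/11 + 15/44 → 27/44
merge 17/44 + 27/44 → 1
L = 3/44 + 7/44 + 15/44 + 27/44 + 1 = 24/11 ≈ 2.182 bits/symbol.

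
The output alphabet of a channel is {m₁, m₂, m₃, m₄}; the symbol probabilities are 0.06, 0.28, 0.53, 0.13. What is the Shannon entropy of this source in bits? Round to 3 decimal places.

H = −Σ pᵢ log₂ pᵢ.
−0.06·log₂(0.06) = 0.2435
−0.28·log₂(0.28) = 0.5142
−0.53·log₂(0.53) = 0.4854
−0.13·log₂(0.13) = 0.3826
Sum ≈ 1.6258 → 1.626 bits.

1.626 bits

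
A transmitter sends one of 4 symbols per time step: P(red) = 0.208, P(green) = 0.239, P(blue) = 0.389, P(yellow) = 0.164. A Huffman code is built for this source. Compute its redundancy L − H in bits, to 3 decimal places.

0.061 bits

Entropy H = −Σ p log₂ p ≈ 1.9223 bits.
Huffman merges: 41/250+26/125→93/250; 239/1000+93/250→611/1000; 389/1000+611/1000→1. L = 1983/1000 ≈ 1.9830.
L − H = 1.9830 − 1.9223 = 0.061 bits.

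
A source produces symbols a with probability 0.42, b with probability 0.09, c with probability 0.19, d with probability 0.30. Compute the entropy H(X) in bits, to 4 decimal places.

H = −Σ pᵢ log₂ pᵢ.
−0.42·log₂(0.42) = 0.5256
−0.09·log₂(0.09) = 0.3127
−0.19·log₂(0.19) = 0.4552
−0.30·log₂(0.30) = 0.5211
Sum ≈ 1.8146 → 1.8146 bits.

1.8146 bits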